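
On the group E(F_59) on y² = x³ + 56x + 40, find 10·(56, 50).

(54, 15)

Write P = (56, 50).
Double-and-add on 10 = (1010)₂. Start with P = (56, 50) for the leading 1-bit.
double: tangent at (56, 50): λ = (3·56² + 56)/(2·50) ≡ 24/41. 41⁻¹ ≡ 36 (mod 59) since 41·36 = 1476 ≡ 1, so λ ≡ 24·36 ≡ 38.
  x = λ² - 56 - 56 = 1444 - 112 ≡ 34; y = λ·(56 - 34) - 50 ≡ 19. → (34, 19)
double: tangent at (34, 19): λ = (3·34² + 56)/(2·19) ≡ 43/38. 38⁻¹ ≡ 14 (mod 59) since 38·14 = 532 ≡ 1, so λ ≡ 43·14 ≡ 12.
  x = λ² - 34 - 34 = 144 - 68 ≡ 17; y = λ·(34 - 17) - 19 ≡ 8. → (17, 8)
add P: (17, 8) + (56, 50). λ = (50 - 8)/(56 - 17) ≡ 42/39 mod 59. 39⁻¹ ≡ 56 (mod 59) since 39·56 = 2184 ≡ 1, so λ ≡ 51.
  x = λ² - 17 - 56 = 2601 - 73 ≡ 50; y = λ·(17 - 50) - 8 ≡ 20. → (50, 20)
double: tangent at (50, 20): λ = (3·50² + 56)/(2·20) ≡ 4/40. 40⁻¹ ≡ 31 (mod 59), so λ ≡ 4·31 ≡ 6.
  x = λ² - 50 - 50 = 36 - 100 ≡ 54; y = λ·(50 - 54) - 20 ≡ 15. → (54, 15)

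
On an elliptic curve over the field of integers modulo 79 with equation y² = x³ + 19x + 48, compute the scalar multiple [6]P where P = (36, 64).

Double-and-add on 6 = (110)₂. Start with P = (36, 64) for the leading 1-bit.
double: tangent at (36, 64): λ = (3·36² + 19)/(2·64) ≡ 36/49. 49⁻¹ ≡ 50 (mod 79) since 49·50 = 2450 ≡ 1, so λ ≡ 36·50 ≡ 62.
  x = λ² - 36 - 36 = 3844 - 72 ≡ 59; y = λ·(36 - 59) - 64 ≡ 11. → (59, 11)
add P: (59, 11) + (36, 64). λ = (64 - 11)/(36 - 59) ≡ 53/56 mod 79. 56⁻¹ ≡ 24 (mod 79), so λ ≡ 8.
  x = λ² - 59 - 36 = 64 - 95 ≡ 48; y = λ·(59 - 48) - 11 ≡ 77. → (48, 77)
double: tangent at (48, 77): λ = (3·48² + 19)/(2·77) ≡ 58/75. 75⁻¹ ≡ 59 (mod 79) since 75·59 = 4425 ≡ 1, so λ ≡ 58·59 ≡ 25.
  x = λ² - 48 - 48 = 625 - 96 ≡ 55; y = λ·(48 - 55) - 77 ≡ 64. → (55, 64)

(55, 64)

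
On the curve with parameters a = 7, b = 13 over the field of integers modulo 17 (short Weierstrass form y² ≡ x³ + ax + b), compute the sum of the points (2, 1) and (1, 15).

(6, 4)

(2, 1) + (1, 15). λ = (15 - 1)/(1 - 2) ≡ 14/16 mod 17. 16⁻¹ ≡ 16 (mod 17), so λ ≡ 3.
  x = λ² - 2 - 1 = 9 - 3 ≡ 6; y = λ·(2 - 6) - 1 ≡ 4. → (6, 4)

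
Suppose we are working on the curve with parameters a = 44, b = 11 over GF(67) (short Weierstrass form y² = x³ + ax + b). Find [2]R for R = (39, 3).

tangent at (39, 3): λ = (3·39² + 44)/(2·3) ≡ 51/6. 6⁻¹ ≡ 56 (mod 67), so λ ≡ 51·56 ≡ 42.
  x = λ² - 39 - 39 = 1764 - 78 ≡ 11; y = λ·(39 - 11) - 3 ≡ 34. → (11, 34)

(11, 34)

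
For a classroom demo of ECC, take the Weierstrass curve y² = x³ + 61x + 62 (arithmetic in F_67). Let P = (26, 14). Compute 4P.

(63, 25)

Double-and-add on 4 = (100)₂. Start with P = (26, 14) for the leading 1-bit.
double: tangent at (26, 14): λ = (3·26² + 61)/(2·14) ≡ 12/28. 28⁻¹ ≡ 12 (mod 67), so λ ≡ 12·12 ≡ 10.
  x = λ² - 26 - 26 = 100 - 52 ≡ 48; y = λ·(26 - 48) - 14 ≡ 34. → (48, 34)
double: tangent at (48, 34): λ = (3·48² + 61)/(2·34) ≡ 5/1. 1⁻¹ ≡ 1 (mod 67), so λ ≡ 5·1 ≡ 5.
  x = λ² - 48 - 48 = 25 - 96 ≡ 63; y = λ·(48 - 63) - 34 ≡ 25. → (63, 25)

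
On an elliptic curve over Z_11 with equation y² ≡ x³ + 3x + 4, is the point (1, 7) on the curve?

no

y² = 7² ≡ 5; x³ + 3x + 4 = 8 ≡ 8 (mod 11). 5 ≠ 8.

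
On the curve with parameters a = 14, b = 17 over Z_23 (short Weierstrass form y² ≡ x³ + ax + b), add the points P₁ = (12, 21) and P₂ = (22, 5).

(12, 21) + (22, 5). λ = (5 - 21)/(22 - 12) ≡ 7/10 mod 23. 10⁻¹ ≡ 7 (mod 23), so λ ≡ 3.
  x = λ² - 12 - 22 = 9 - 34 ≡ 21; y = λ·(12 - 21) - 21 ≡ 21. → (21, 21)

(21, 21)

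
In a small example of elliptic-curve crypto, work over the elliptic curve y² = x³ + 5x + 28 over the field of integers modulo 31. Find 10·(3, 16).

(12, 24)

Write G = (3, 16).
Repeated addition: build up to 10G.
2G: tangent at (3, 16): λ = (3·3² + 5)/(2·16) ≡ 1/1. 1⁻¹ ≡ 1 (mod 31), so λ ≡ 1·1 ≡ 1.
  x = λ² - 3 - 3 = 1 - 6 ≡ 26; y = λ·(3 - 26) - 16 ≡ 23. → (26, 23)
3G: (26, 23) + (3, 16). λ = (16 - 23)/(3 - 26) ≡ 24/8 mod 31. 8⁻¹ ≡ 4 (mod 31), so λ ≡ 3.
  x = λ² - 26 - 3 = 9 - 29 ≡ 11; y = λ·(26 - 11) - 23 ≡ 22. → (11, 22)
4G: (11, 22) + (3, 16). λ = (16 - 22)/(3 - 11) ≡ 25/23 mod 31. 23⁻¹ ≡ 27 (mod 31), so λ ≡ 24.
  x = λ² - 11 - 3 = 576 - 14 ≡ 4; y = λ·(11 - 4) - 22 ≡ 22. → (4, 22)
5G: (4, 22) + (3, 16). λ = (16 - 22)/(3 - 4) ≡ 25/30 mod 31. 30⁻¹ ≡ 30 (mod 31), so λ ≡ 6.
  x = λ² - 4 - 3 = 36 - 7 ≡ 29; y = λ·(4 - 29) - 22 ≡ 14. → (29, 14)
6G: (29, 14) + (3, 16). λ = (16 - 14)/(3 - 29) ≡ 2/5 mod 31. 5⁻¹ ≡ 25 (mod 31), so λ ≡ 19.
  x = λ² - 29 - 3 = 361 - 32 ≡ 19; y = λ·(29 - 19) - 14 ≡ 21. → (19, 21)
7G: (19, 21) + (3, 16). λ = (16 - 21)/(3 - 19) ≡ 26/15 mod 31. 15⁻¹ ≡ 29 (mod 31), so λ ≡ 10.
  x = λ² - 19 - 3 = 100 - 22 ≡ 16; y = λ·(19 - 16) - 21 ≡ 9. → (16, 9)
8G: (16, 9) + (3, 16). λ = (16 - 9)/(3 - 16) ≡ 7/18 mod 31. 18⁻¹ ≡ 19 (mod 31), so λ ≡ 9.
  x = λ² - 16 - 3 = 81 - 19 ≡ 0; y = λ·(16 - 0) - 9 ≡ 11. → (0, 11)
9G: (0, 11) + (3, 16). λ = (16 - 11)/(3 - 0) ≡ 5/3 mod 31. 3⁻¹ ≡ 21 (mod 31), so λ ≡ 12.
  x = λ² - 0 - 3 = 144 - 3 ≡ 17; y = λ·(0 - 17) - 11 ≡ 2. → (17, 2)
10G: (17, 2) + (3, 16). λ = (16 - 2)/(3 - 17) ≡ 14/17 mod 31. 17⁻¹ ≡ 11 (mod 31), so λ ≡ 30.
  x = λ² - 17 - 3 = 900 - 20 ≡ 12; y = λ·(17 - 12) - 2 ≡ 24. → (12, 24)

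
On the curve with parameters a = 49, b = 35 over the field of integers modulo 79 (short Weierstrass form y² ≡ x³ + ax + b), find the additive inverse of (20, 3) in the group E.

-(20, 3) = (20, -3 mod 79) = (20, 76).

(20, 76)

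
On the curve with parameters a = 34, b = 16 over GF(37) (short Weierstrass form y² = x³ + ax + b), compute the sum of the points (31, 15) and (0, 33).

(15, 33)

(31, 15) + (0, 33). λ = (33 - 15)/(0 - 31) ≡ 18/6 mod 37. 6⁻¹ ≡ 31 (mod 37), so λ ≡ 3.
  x = λ² - 31 - 0 = 9 - 31 ≡ 15; y = λ·(31 - 15) - 15 ≡ 33. → (15, 33)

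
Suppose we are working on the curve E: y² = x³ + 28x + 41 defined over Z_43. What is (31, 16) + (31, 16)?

(19, 6)

tangent at (31, 16): λ = (3·31² + 28)/(2·16) ≡ 30/32. 32⁻¹ ≡ 39 (mod 43), so λ ≡ 30·39 ≡ 9.
  x = λ² - 31 - 31 = 81 - 62 ≡ 19; y = λ·(31 - 19) - 16 ≡ 6. → (19, 6)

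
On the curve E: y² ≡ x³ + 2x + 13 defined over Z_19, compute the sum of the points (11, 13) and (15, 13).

(11, 13) + (15, 13). λ = (13 - 13)/(15 - 11) ≡ 0/4 mod 19. 4⁻¹ ≡ 5 (mod 19) since 4·5 = 20 ≡ 1, so λ ≡ 0.
  x = λ² - 11 - 15 = 0 - 26 ≡ 12; y = λ·(11 - 12) - 13 ≡ 6. → (12, 6)

(12, 6)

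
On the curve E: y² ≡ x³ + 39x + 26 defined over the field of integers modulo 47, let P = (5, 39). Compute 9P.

Double-and-add on 9 = (1001)₂. Start with P = (5, 39) for the leading 1-bit.
double: tangent at (5, 39): λ = (3·5² + 39)/(2·39) ≡ 20/31. 31⁻¹ ≡ 44 (mod 47), so λ ≡ 20·44 ≡ 34.
  x = λ² - 5 - 5 = 1156 - 10 ≡ 18; y = λ·(5 - 18) - 39 ≡ 36. → (18, 36)
double: tangent at (18, 36): λ = (3·18² + 39)/(2·36) ≡ 24/25. 25⁻¹ ≡ 32 (mod 47) since 25·32 = 800 ≡ 1, so λ ≡ 24·32 ≡ 16.
  x = λ² - 18 - 18 = 256 - 36 ≡ 32; y = λ·(18 - 32) - 36 ≡ 22. → (32, 22)
double: tangent at (32, 22): λ = (3·32² + 39)/(2·22) ≡ 9/44. 44⁻¹ ≡ 31 (mod 47), so λ ≡ 9·31 ≡ 44.
  x = λ² - 32 - 32 = 1936 - 64 ≡ 39; y = λ·(32 - 39) - 22 ≡ 46. → (39, 46)
add P: (39, 46) + (5, 39). λ = (39 - 46)/(5 - 39) ≡ 40/13 mod 47. 13⁻¹ ≡ 29 (mod 47), so λ ≡ 32.
  x = λ² - 39 - 5 = 1024 - 44 ≡ 40; y = λ·(39 - 40) - 46 ≡ 16. → (40, 16)

(40, 16)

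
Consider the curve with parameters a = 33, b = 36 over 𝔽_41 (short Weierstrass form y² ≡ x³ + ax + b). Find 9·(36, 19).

Write Q = (36, 19).
Repeated addition: build up to 9Q.
2Q: tangent at (36, 19): λ = (3·36² + 33)/(2·19) ≡ 26/38. 38⁻¹ ≡ 27 (mod 41), so λ ≡ 26·27 ≡ 5.
  x = λ² - 36 - 36 = 25 - 72 ≡ 35; y = λ·(36 - 35) - 19 ≡ 27. → (35, 27)
3Q: (35, 27) + (36, 19). λ = (19 - 27)/(36 - 35) ≡ 33/1 mod 41. 1⁻¹ ≡ 1 (mod 41) since 1·1 = 1 ≡ 1, so λ ≡ 33.
  x = λ² - 35 - 36 = 1089 - 71 ≡ 34; y = λ·(35 - 34) - 27 ≡ 6. → (34, 6)
4Q: (34, 6) + (36, 19). λ = (19 - 6)/(36 - 34) ≡ 13/2 mod 41. 2⁻¹ ≡ 21 (mod 41), so λ ≡ 27.
  x = λ² - 34 - 36 = 729 - 70 ≡ 3; y = λ·(34 - 3) - 6 ≡ 11. → (3, 11)
5Q: (3, 11) + (36, 19). λ = (19 - 11)/(36 - 3) ≡ 8/33 mod 41. 33⁻¹ ≡ 5 (mod 41) since 33·5 = 165 ≡ 1, so λ ≡ 40.
  x = λ² - 3 - 36 = 1600 - 39 ≡ 3; y = λ·(3 - 3) - 11 ≡ 30. → (3, 30)
6Q: (3, 30) + (36, 19). λ = (19 - 30)/(36 - 3) ≡ 30/33 mod 41. 33⁻¹ ≡ 5 (mod 41) since 33·5 = 165 ≡ 1, so λ ≡ 27.
  x = λ² - 3 - 36 = 729 - 39 ≡ 34; y = λ·(3 - 34) - 30 ≡ 35. → (34, 35)
7Q: (34, 35) + (36, 19). λ = (19 - 35)/(36 - 34) ≡ 25/2 mod 41. 2⁻¹ ≡ 21 (mod 41), so λ ≡ 33.
  x = λ² - 34 - 36 = 1089 - 70 ≡ 35; y = λ·(34 - 35) - 35 ≡ 14. → (35, 14)
8Q: (35, 14) + (36, 19). λ = (19 - 14)/(36 - 35) ≡ 5/1 mod 41. 1⁻¹ ≡ 1 (mod 41), so λ ≡ 5.
  x = λ² - 35 - 36 = 25 - 71 ≡ 36; y = λ·(35 - 36) - 14 ≡ 22. → (36, 22)
9Q: (36, 22) + (36, 19): same x and y₁ ≡ -y₂, so the sum is O.

O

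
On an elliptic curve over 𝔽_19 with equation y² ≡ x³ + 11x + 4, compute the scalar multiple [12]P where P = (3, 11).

Repeated addition: build up to 12P.
2P: tangent at (3, 11): λ = (3·3² + 11)/(2·11) ≡ 0/3. 3⁻¹ ≡ 13 (mod 19) since 3·13 = 39 ≡ 1, so λ ≡ 0·13 ≡ 0.
  x = λ² - 3 - 3 = 0 - 6 ≡ 13; y = λ·(3 - 13) - 11 ≡ 8. → (13, 8)
3P: (13, 8) + (3, 11). λ = (11 - 8)/(3 - 13) ≡ 3/9 mod 19. 9⁻¹ ≡ 17 (mod 19) since 9·17 = 153 ≡ 1, so λ ≡ 13.
  x = λ² - 13 - 3 = 169 - 16 ≡ 1; y = λ·(13 - 1) - 8 ≡ 15. → (1, 15)
4P: (1, 15) + (3, 11). λ = (11 - 15)/(3 - 1) ≡ 15/2 mod 19. 2⁻¹ ≡ 10 (mod 19) since 2·10 = 20 ≡ 1, so λ ≡ 17.
  x = λ² - 1 - 3 = 289 - 4 ≡ 0; y = λ·(1 - 0) - 15 ≡ 2. → (0, 2)
5P: (0, 2) + (3, 11). λ = (11 - 2)/(3 - 0) ≡ 9/3 mod 19. 3⁻¹ ≡ 13 (mod 19) since 3·13 = 39 ≡ 1, so λ ≡ 3.
  x = λ² - 0 - 3 = 9 - 3 ≡ 6; y = λ·(0 - 6) - 2 ≡ 18. → (6, 18)
6P: (6, 18) + (3, 11). λ = (11 - 18)/(3 - 6) ≡ 12/16 mod 19. 16⁻¹ ≡ 6 (mod 19) since 16·6 = 96 ≡ 1, so λ ≡ 15.
  x = λ² - 6 - 3 = 225 - 9 ≡ 7; y = λ·(6 - 7) - 18 ≡ 5. → (7, 5)
7P: (7, 5) + (3, 11). λ = (11 - 5)/(3 - 7) ≡ 6/15 mod 19. 15⁻¹ ≡ 14 (mod 19) since 15·14 = 210 ≡ 1, so λ ≡ 8.
  x = λ² - 7 - 3 = 64 - 10 ≡ 16; y = λ·(7 - 16) - 5 ≡ 18. → (16, 18)
8P: (16, 18) + (3, 11). λ = (11 - 18)/(3 - 16) ≡ 12/6 mod 19. 6⁻¹ ≡ 16 (mod 19), so λ ≡ 2.
  x = λ² - 16 - 3 = 4 - 19 ≡ 4; y = λ·(16 - 4) - 18 ≡ 6. → (4, 6)
9P: (4, 6) + (3, 11). λ = (11 - 6)/(3 - 4) ≡ 5/18 mod 19. 18⁻¹ ≡ 18 (mod 19) since 18·18 = 324 ≡ 1, so λ ≡ 14.
  x = λ² - 4 - 3 = 196 - 7 ≡ 18; y = λ·(4 - 18) - 6 ≡ 7. → (18, 7)
10P: (18, 7) + (3, 11). λ = (11 - 7)/(3 - 18) ≡ 4/4 mod 19. 4⁻¹ ≡ 5 (mod 19) since 4·5 = 20 ≡ 1, so λ ≡ 1.
  x = λ² - 18 - 3 = 1 - 21 ≡ 18; y = λ·(18 - 18) - 7 ≡ 12. → (18, 12)
11P: (18, 12) + (3, 11). λ = (11 - 12)/(3 - 18) ≡ 18/4 mod 19. 4⁻¹ ≡ 5 (mod 19), so λ ≡ 14.
  x = λ² - 18 - 3 = 196 - 21 ≡ 4; y = λ·(18 - 4) - 12 ≡ 13. → (4, 13)
12P: (4, 13) + (3, 11). λ = (11 - 13)/(3 - 4) ≡ 17/18 mod 19. 18⁻¹ ≡ 18 (mod 19) since 18·18 = 324 ≡ 1, so λ ≡ 2.
  x = λ² - 4 - 3 = 4 - 7 ≡ 16; y = λ·(4 - 16) - 13 ≡ 1. → (16, 1)

(16, 1)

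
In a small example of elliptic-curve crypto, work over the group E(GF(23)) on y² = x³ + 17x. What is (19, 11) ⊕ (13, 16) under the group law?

(19, 11) + (13, 16). λ = (16 - 11)/(13 - 19) ≡ 5/17 mod 23. 17⁻¹ ≡ 19 (mod 23) since 17·19 = 323 ≡ 1, so λ ≡ 3.
  x = λ² - 19 - 13 = 9 - 32 ≡ 0; y = λ·(19 - 0) - 11 ≡ 0. → (0, 0)

(0, 0)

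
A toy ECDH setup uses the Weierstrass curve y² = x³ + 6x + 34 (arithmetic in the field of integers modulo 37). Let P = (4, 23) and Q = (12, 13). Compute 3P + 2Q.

(34, 10)

First 3P:
Repeated addition: build up to 3P.
2P: tangent at (4, 23): λ = (3·4² + 6)/(2·23) ≡ 17/9. 9⁻¹ ≡ 33 (mod 37), so λ ≡ 17·33 ≡ 6.
  x = λ² - 4 - 4 = 36 - 8 ≡ 28; y = λ·(4 - 28) - 23 ≡ 18. → (28, 18)
3P: (28, 18) + (4, 23). λ = (23 - 18)/(4 - 28) ≡ 5/13 mod 37. 13⁻¹ ≡ 20 (mod 37), so λ ≡ 26.
  x = λ² - 28 - 4 = 676 - 32 ≡ 15; y = λ·(28 - 15) - 18 ≡ 24. → (15, 24)
3P = (15, 24).
Next 2Q:
Repeated addition: build up to 2Q.
2Q: tangent at (12, 13): λ = (3·12² + 6)/(2·13) ≡ 31/26. 26⁻¹ ≡ 10 (mod 37) since 26·10 = 260 ≡ 1, so λ ≡ 31·10 ≡ 14.
  x = λ² - 12 - 12 = 196 - 24 ≡ 24; y = λ·(12 - 24) - 13 ≡ 4. → (24, 4)
2Q = (24, 4).
Finally 3P + 2Q:
(15, 24) + (24, 4). λ = (4 - 24)/(24 - 15) ≡ 17/9 mod 37. 9⁻¹ ≡ 33 (mod 37) since 9·33 = 297 ≡ 1, so λ ≡ 6.
  x = λ² - 15 - 24 = 36 - 39 ≡ 34; y = λ·(15 - 34) - 24 ≡ 10. → (34, 10)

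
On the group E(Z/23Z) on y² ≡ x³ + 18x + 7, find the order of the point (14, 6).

2P: tangent at (14, 6): λ = (3·14² + 18)/(2·6) ≡ 8/12. 12⁻¹ ≡ 2 (mod 23) since 12·2 = 24 ≡ 1, so λ ≡ 8·2 ≡ 16.
  x = λ² - 14 - 14 = 256 - 28 ≡ 21; y = λ·(14 - 21) - 6 ≡ 20. → (21, 20)
3P: (21, 20) + (14, 6). λ = (6 - 20)/(14 - 21) ≡ 9/16 mod 23. 16⁻¹ ≡ 13 (mod 23), so λ ≡ 2.
  x = λ² - 21 - 14 = 4 - 35 ≡ 15; y = λ·(21 - 15) - 20 ≡ 15. → (15, 15)
4P: (15, 15) + (14, 6). λ = (6 - 15)/(14 - 15) ≡ 14/22 mod 23. 22⁻¹ ≡ 22 (mod 23), so λ ≡ 9.
  x = λ² - 15 - 14 = 81 - 29 ≡ 6; y = λ·(15 - 6) - 15 ≡ 20. → (6, 20)
5P: (6, 20) + (14, 6). λ = (6 - 20)/(14 - 6) ≡ 9/8 mod 23. 8⁻¹ ≡ 3 (mod 23) since 8·3 = 24 ≡ 1, so λ ≡ 4.
  x = λ² - 6 - 14 = 16 - 20 ≡ 19; y = λ·(6 - 19) - 20 ≡ 20. → (19, 20)
6P: (19, 20) + (14, 6). λ = (6 - 20)/(14 - 19) ≡ 9/18 mod 23. 18⁻¹ ≡ 9 (mod 23), so λ ≡ 12.
  x = λ² - 19 - 14 = 144 - 33 ≡ 19; y = λ·(19 - 19) - 20 ≡ 3. → (19, 3)
7P: (19, 3) + (14, 6). λ = (6 - 3)/(14 - 19) ≡ 3/18 mod 23. 18⁻¹ ≡ 9 (mod 23), so λ ≡ 4.
  x = λ² - 19 - 14 = 16 - 33 ≡ 6; y = λ·(19 - 6) - 3 ≡ 3. → (6, 3)
8P: (6, 3) + (14, 6). λ = (6 - 3)/(14 - 6) ≡ 3/8 mod 23. 8⁻¹ ≡ 3 (mod 23), so λ ≡ 9.
  x = λ² - 6 - 14 = 81 - 20 ≡ 15; y = λ·(6 - 15) - 3 ≡ 8. → (15, 8)
9P: (15, 8) + (14, 6). λ = (6 - 8)/(14 - 15) ≡ 21/22 mod 23. 22⁻¹ ≡ 22 (mod 23), so λ ≡ 2.
  x = λ² - 15 - 14 = 4 - 29 ≡ 21; y = λ·(15 - 21) - 8 ≡ 3. → (21, 3)
10P: (21, 3) + (14, 6). λ = (6 - 3)/(14 - 21) ≡ 3/16 mod 23. 16⁻¹ ≡ 13 (mod 23), so λ ≡ 16.
  x = λ² - 21 - 14 = 256 - 35 ≡ 14; y = λ·(21 - 14) - 3 ≡ 17. → (14, 17)
11P: (14, 17) + (14, 6): same x and y₁ ≡ -y₂, so the sum is 𝒪.
11P = 𝒪, so the order is 11.

11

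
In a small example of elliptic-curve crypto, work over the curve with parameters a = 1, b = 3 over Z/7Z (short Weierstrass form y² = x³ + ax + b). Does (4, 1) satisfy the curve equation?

y² = 1² ≡ 1; x³ + 1x + 3 = 71 ≡ 1 (mod 7). 1 = 1.

yes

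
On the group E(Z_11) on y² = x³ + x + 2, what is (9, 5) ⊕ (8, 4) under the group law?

(9, 5) + (8, 4). λ = (4 - 5)/(8 - 9) ≡ 10/10 mod 11. 10⁻¹ ≡ 10 (mod 11), so λ ≡ 1.
  x = λ² - 9 - 8 = 1 - 17 ≡ 6; y = λ·(9 - 6) - 5 ≡ 9. → (6, 9)

(6, 9)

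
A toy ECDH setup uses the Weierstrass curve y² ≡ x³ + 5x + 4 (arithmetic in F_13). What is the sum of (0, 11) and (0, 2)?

The two points share x = 0 and their y-coordinates satisfy 11 + 2 ≡ 0 (mod 13), so they are inverses. Their sum is 𝒪.

O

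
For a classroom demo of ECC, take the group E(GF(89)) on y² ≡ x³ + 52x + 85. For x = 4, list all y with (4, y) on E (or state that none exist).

1, 88

x³ + 52x + 85 = 357 ≡ 1 (mod 89).
Square roots of 1 mod 89: 1 and 88 (since 1² = 1 ≡ 1).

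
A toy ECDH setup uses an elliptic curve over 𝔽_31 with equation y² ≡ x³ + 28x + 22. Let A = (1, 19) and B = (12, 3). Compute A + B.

(1, 19) + (12, 3). λ = (3 - 19)/(12 - 1) ≡ 15/11 mod 31. 11⁻¹ ≡ 17 (mod 31) since 11·17 = 187 ≡ 1, so λ ≡ 7.
  x = λ² - 1 - 12 = 49 - 13 ≡ 5; y = λ·(1 - 5) - 19 ≡ 15. → (5, 15)

(5, 15)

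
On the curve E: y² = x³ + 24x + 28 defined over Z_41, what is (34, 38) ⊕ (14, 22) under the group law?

(33, 12)

(34, 38) + (14, 22). λ = (22 - 38)/(14 - 34) ≡ 25/21 mod 41. 21⁻¹ ≡ 2 (mod 41), so λ ≡ 9.
  x = λ² - 34 - 14 = 81 - 48 ≡ 33; y = λ·(34 - 33) - 38 ≡ 12. → (33, 12)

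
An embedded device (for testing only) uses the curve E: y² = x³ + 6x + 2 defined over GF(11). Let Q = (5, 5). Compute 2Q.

(6, 10)

tangent at (5, 5): λ = (3·5² + 6)/(2·5) ≡ 4/10. 10⁻¹ ≡ 10 (mod 11), so λ ≡ 4·10 ≡ 7.
  x = λ² - 5 - 5 = 49 - 10 ≡ 6; y = λ·(5 - 6) - 5 ≡ 10. → (6, 10)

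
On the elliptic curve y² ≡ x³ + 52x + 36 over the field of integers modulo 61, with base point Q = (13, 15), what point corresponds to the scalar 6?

Repeated addition: build up to 6Q.
2Q: tangent at (13, 15): λ = (3·13² + 52)/(2·15) ≡ 10/30. 30⁻¹ ≡ 59 (mod 61), so λ ≡ 10·59 ≡ 41.
  x = λ² - 13 - 13 = 1681 - 26 ≡ 8; y = λ·(13 - 8) - 15 ≡ 7. → (8, 7)
3Q: (8, 7) + (13, 15). λ = (15 - 7)/(13 - 8) ≡ 8/5 mod 61. 5⁻¹ ≡ 49 (mod 61) since 5·49 = 245 ≡ 1, so λ ≡ 26.
  x = λ² - 8 - 13 = 676 - 21 ≡ 45; y = λ·(8 - 45) - 7 ≡ 7. → (45, 7)
4Q: (45, 7) + (13, 15). λ = (15 - 7)/(13 - 45) ≡ 8/29 mod 61. 29⁻¹ ≡ 40 (mod 61) since 29·40 = 1160 ≡ 1, so λ ≡ 15.
  x = λ² - 45 - 13 = 225 - 58 ≡ 45; y = λ·(45 - 45) - 7 ≡ 54. → (45, 54)
5Q: (45, 54) + (13, 15). λ = (15 - 54)/(13 - 45) ≡ 22/29 mod 61. 29⁻¹ ≡ 40 (mod 61), so λ ≡ 26.
  x = λ² - 45 - 13 = 676 - 58 ≡ 8; y = λ·(45 - 8) - 54 ≡ 54. → (8, 54)
6Q: (8, 54) + (13, 15). λ = (15 - 54)/(13 - 8) ≡ 22/5 mod 61. 5⁻¹ ≡ 49 (mod 61) since 5·49 = 245 ≡ 1, so λ ≡ 41.
  x = λ² - 8 - 13 = 1681 - 21 ≡ 13; y = λ·(8 - 13) - 54 ≡ 46. → (13, 46)

(13, 46)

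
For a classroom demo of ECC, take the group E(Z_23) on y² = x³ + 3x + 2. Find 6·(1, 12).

Write G = (1, 12).
Repeated addition: build up to 6G.
2G: tangent at (1, 12): λ = (3·1² + 3)/(2·12) ≡ 6/1. 1⁻¹ ≡ 1 (mod 23) since 1·1 = 1 ≡ 1, so λ ≡ 6·1 ≡ 6.
  x = λ² - 1 - 1 = 36 - 2 ≡ 11; y = λ·(1 - 11) - 12 ≡ 20. → (11, 20)
3G: (11, 20) + (1, 12). λ = (12 - 20)/(1 - 11) ≡ 15/13 mod 23. 13⁻¹ ≡ 16 (mod 23) since 13·16 = 208 ≡ 1, so λ ≡ 10.
  x = λ² - 11 - 1 = 100 - 12 ≡ 19; y = λ·(11 - 19) - 20 ≡ 15. → (19, 15)
4G: (19, 15) + (1, 12). λ = (12 - 15)/(1 - 19) ≡ 20/5 mod 23. 5⁻¹ ≡ 14 (mod 23), so λ ≡ 4.
  x = λ² - 19 - 1 = 16 - 20 ≡ 19; y = λ·(19 - 19) - 15 ≡ 8. → (19, 8)
5G: (19, 8) + (1, 12). λ = (12 - 8)/(1 - 19) ≡ 4/5 mod 23. 5⁻¹ ≡ 14 (mod 23), so λ ≡ 10.
  x = λ² - 19 - 1 = 100 - 20 ≡ 11; y = λ·(19 - 11) - 8 ≡ 3. → (11, 3)
6G: (11, 3) + (1, 12). λ = (12 - 3)/(1 - 11) ≡ 9/13 mod 23. 13⁻¹ ≡ 16 (mod 23), so λ ≡ 6.
  x = λ² - 11 - 1 = 36 - 12 ≡ 1; y = λ·(11 - 1) - 3 ≡ 11. → (1, 11)

(1, 11)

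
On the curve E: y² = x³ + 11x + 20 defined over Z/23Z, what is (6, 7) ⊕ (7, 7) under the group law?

(6, 7) + (7, 7). λ = (7 - 7)/(7 - 6) ≡ 0/1 mod 23. 1⁻¹ ≡ 1 (mod 23), so λ ≡ 0.
  x = λ² - 6 - 7 = 0 - 13 ≡ 10; y = λ·(6 - 10) - 7 ≡ 16. → (10, 16)

(10, 16)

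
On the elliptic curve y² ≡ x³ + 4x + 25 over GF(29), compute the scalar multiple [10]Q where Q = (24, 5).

(3, 21)

Double-and-add on 10 = (1010)₂. Start with Q = (24, 5) for the leading 1-bit.
double: tangent at (24, 5): λ = (3·24² + 4)/(2·5) ≡ 21/10. 10⁻¹ ≡ 3 (mod 29), so λ ≡ 21·3 ≡ 5.
  x = λ² - 24 - 24 = 25 - 48 ≡ 6; y = λ·(24 - 6) - 5 ≡ 27. → (6, 27)
double: tangent at (6, 27): λ = (3·6² + 4)/(2·27) ≡ 25/25. 25⁻¹ ≡ 7 (mod 29), so λ ≡ 25·7 ≡ 1.
  x = λ² - 6 - 6 = 1 - 12 ≡ 18; y = λ·(6 - 18) - 27 ≡ 19. → (18, 19)
add Q: (18, 19) + (24, 5). λ = (5 - 19)/(24 - 18) ≡ 15/6 mod 29. 6⁻¹ ≡ 5 (mod 29) since 6·5 = 30 ≡ 1, so λ ≡ 17.
  x = λ² - 18 - 24 = 289 - 42 ≡ 15; y = λ·(18 - 15) - 19 ≡ 3. → (15, 3)
double: tangent at (15, 3): λ = (3·15² + 4)/(2·3) ≡ 12/6. 6⁻¹ ≡ 5 (mod 29) since 6·5 = 30 ≡ 1, so λ ≡ 12·5 ≡ 2.
  x = λ² - 15 - 15 = 4 - 30 ≡ 3; y = λ·(15 - 3) - 3 ≡ 21. → (3, 21)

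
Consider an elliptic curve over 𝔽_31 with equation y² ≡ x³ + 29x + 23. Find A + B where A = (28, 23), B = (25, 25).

(6, 14)

(28, 23) + (25, 25). λ = (25 - 23)/(25 - 28) ≡ 2/28 mod 31. 28⁻¹ ≡ 10 (mod 31) since 28·10 = 280 ≡ 1, so λ ≡ 20.
  x = λ² - 28 - 25 = 400 - 53 ≡ 6; y = λ·(28 - 6) - 23 ≡ 14. → (6, 14)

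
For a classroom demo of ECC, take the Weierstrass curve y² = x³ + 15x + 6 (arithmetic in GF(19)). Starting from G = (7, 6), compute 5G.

Double-and-add on 5 = (101)₂. Start with G = (7, 6) for the leading 1-bit.
double: tangent at (7, 6): λ = (3·7² + 15)/(2·6) ≡ 10/12. 12⁻¹ ≡ 8 (mod 19) since 12·8 = 96 ≡ 1, so λ ≡ 10·8 ≡ 4.
  x = λ² - 7 - 7 = 16 - 14 ≡ 2; y = λ·(7 - 2) - 6 ≡ 14. → (2, 14)
double: tangent at (2, 14): λ = (3·2² + 15)/(2·14) ≡ 8/9. 9⁻¹ ≡ 17 (mod 19) since 9·17 = 153 ≡ 1, so λ ≡ 8·17 ≡ 3.
  x = λ² - 2 - 2 = 9 - 4 ≡ 5; y = λ·(2 - 5) - 14 ≡ 15. → (5, 15)
add G: (5, 15) + (7, 6). λ = (6 - 15)/(7 - 5) ≡ 10/2 mod 19. 2⁻¹ ≡ 10 (mod 19), so λ ≡ 5.
  x = λ² - 5 - 7 = 25 - 12 ≡ 13; y = λ·(5 - 13) - 15 ≡ 2. → (13, 2)

(13, 2)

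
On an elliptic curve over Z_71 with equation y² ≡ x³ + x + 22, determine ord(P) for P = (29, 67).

2P: tangent at (29, 67): λ = (3·29² + 1)/(2·67) ≡ 39/63. 63⁻¹ ≡ 62 (mod 71) since 63·62 = 3906 ≡ 1, so λ ≡ 39·62 ≡ 4.
  x = λ² - 29 - 29 = 16 - 58 ≡ 29; y = λ·(29 - 29) - 67 ≡ 4. → (29, 4)
3P: (29, 4) + (29, 67): same x and y₁ ≡ -y₂, so the sum is O.
3P = O, so the order is 3.

3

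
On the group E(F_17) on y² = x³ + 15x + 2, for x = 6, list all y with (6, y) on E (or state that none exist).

6, 11

x³ + 15x + 2 = 308 ≡ 2 (mod 17).
Square roots of 2 mod 17: 6 and 11 (since 6² = 36 ≡ 2).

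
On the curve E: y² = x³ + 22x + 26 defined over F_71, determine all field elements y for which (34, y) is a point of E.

x³ + 22x + 26 = 40078 ≡ 34 (mod 71).
34 is a non-residue mod 71; no y exists.

none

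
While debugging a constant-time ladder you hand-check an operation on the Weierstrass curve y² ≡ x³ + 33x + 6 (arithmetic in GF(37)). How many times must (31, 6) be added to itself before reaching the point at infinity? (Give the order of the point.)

2P: tangent at (31, 6): λ = (3·31² + 33)/(2·6) ≡ 30/12. 12⁻¹ ≡ 34 (mod 37), so λ ≡ 30·34 ≡ 21.
  x = λ² - 31 - 31 = 441 - 62 ≡ 9; y = λ·(31 - 9) - 6 ≡ 12. → (9, 12)
3P: (9, 12) + (31, 6). λ = (6 - 12)/(31 - 9) ≡ 31/22 mod 37. 22⁻¹ ≡ 32 (mod 37), so λ ≡ 30.
  x = λ² - 9 - 31 = 900 - 40 ≡ 9; y = λ·(9 - 9) - 12 ≡ 25. → (9, 25)
4P: (9, 25) + (31, 6). λ = (6 - 25)/(31 - 9) ≡ 18/22 mod 37. 22⁻¹ ≡ 32 (mod 37) since 22·32 = 704 ≡ 1, so λ ≡ 21.
  x = λ² - 9 - 31 = 441 - 40 ≡ 31; y = λ·(9 - 31) - 25 ≡ 31. → (31, 31)
5P: (31, 31) + (31, 6): same x and y₁ ≡ -y₂, so the sum is the point at infinity.
5P = the point at infinity, so the order is 5.

5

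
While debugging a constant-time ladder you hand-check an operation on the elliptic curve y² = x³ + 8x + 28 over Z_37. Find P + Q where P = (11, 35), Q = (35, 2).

(11, 35) + (35, 2). λ = (2 - 35)/(35 - 11) ≡ 4/24 mod 37. 24⁻¹ ≡ 17 (mod 37), so λ ≡ 31.
  x = λ² - 11 - 35 = 961 - 46 ≡ 27; y = λ·(11 - 27) - 35 ≡ 24. → (27, 24)

(27, 24)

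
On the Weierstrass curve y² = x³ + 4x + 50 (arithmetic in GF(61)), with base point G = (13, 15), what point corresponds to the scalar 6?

Repeated addition: build up to 6G.
2G: tangent at (13, 15): λ = (3·13² + 4)/(2·15) ≡ 23/30. 30⁻¹ ≡ 59 (mod 61) since 30·59 = 1770 ≡ 1, so λ ≡ 23·59 ≡ 15.
  x = λ² - 13 - 13 = 225 - 26 ≡ 16; y = λ·(13 - 16) - 15 ≡ 1. → (16, 1)
3G: (16, 1) + (13, 15). λ = (15 - 1)/(13 - 16) ≡ 14/58 mod 61. 58⁻¹ ≡ 20 (mod 61), so λ ≡ 36.
  x = λ² - 16 - 13 = 1296 - 29 ≡ 47; y = λ·(16 - 47) - 1 ≡ 42. → (47, 42)
4G: (47, 42) + (13, 15). λ = (15 - 42)/(13 - 47) ≡ 34/27 mod 61. 27⁻¹ ≡ 52 (mod 61) since 27·52 = 1404 ≡ 1, so λ ≡ 60.
  x = λ² - 47 - 13 = 3600 - 60 ≡ 2; y = λ·(47 - 2) - 42 ≡ 35. → (2, 35)
5G: (2, 35) + (13, 15). λ = (15 - 35)/(13 - 2) ≡ 41/11 mod 61. 11⁻¹ ≡ 50 (mod 61) since 11·50 = 550 ≡ 1, so λ ≡ 37.
  x = λ² - 2 - 13 = 1369 - 15 ≡ 12; y = λ·(2 - 12) - 35 ≡ 22. → (12, 22)
6G: (12, 22) + (13, 15). λ = (15 - 22)/(13 - 12) ≡ 54/1 mod 61. 1⁻¹ ≡ 1 (mod 61) since 1·1 = 1 ≡ 1, so λ ≡ 54.
  x = λ² - 12 - 13 = 2916 - 25 ≡ 24; y = λ·(12 - 24) - 22 ≡ 1. → (24, 1)

(24, 1)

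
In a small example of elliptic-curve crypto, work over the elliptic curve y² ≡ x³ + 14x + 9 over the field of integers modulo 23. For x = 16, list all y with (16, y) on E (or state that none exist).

none

x³ + 14x + 9 = 4329 ≡ 5 (mod 23).
5 is a non-residue mod 23; no y exists.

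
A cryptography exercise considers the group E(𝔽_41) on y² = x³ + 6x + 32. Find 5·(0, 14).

Write P = (0, 14).
Double-and-add on 5 = (101)₂. Start with P = (0, 14) for the leading 1-bit.
double: tangent at (0, 14): λ = (3·0² + 6)/(2·14) ≡ 6/28. 28⁻¹ ≡ 22 (mod 41) since 28·22 = 616 ≡ 1, so λ ≡ 6·22 ≡ 9.
  x = λ² - 0 - 0 = 81 - 0 ≡ 40; y = λ·(0 - 40) - 14 ≡ 36. → (40, 36)
double: tangent at (40, 36): λ = (3·40² + 6)/(2·36) ≡ 9/31. 31⁻¹ ≡ 4 (mod 41), so λ ≡ 9·4 ≡ 36.
  x = λ² - 40 - 40 = 1296 - 80 ≡ 27; y = λ·(40 - 27) - 36 ≡ 22. → (27, 22)
add P: (27, 22) + (0, 14). λ = (14 - 22)/(0 - 27) ≡ 33/14 mod 41. 14⁻¹ ≡ 3 (mod 41), so λ ≡ 17.
  x = λ² - 27 - 0 = 289 - 27 ≡ 16; y = λ·(27 - 16) - 22 ≡ 1. → (16, 1)

(16, 1)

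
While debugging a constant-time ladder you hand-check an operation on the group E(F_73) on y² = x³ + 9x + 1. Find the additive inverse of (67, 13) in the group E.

-(67, 13) = (67, -13 mod 73) = (67, 60).

(67, 60)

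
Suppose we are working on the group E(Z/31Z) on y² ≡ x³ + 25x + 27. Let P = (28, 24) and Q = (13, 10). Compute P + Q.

(30, 1)

(28, 24) + (13, 10). λ = (10 - 24)/(13 - 28) ≡ 17/16 mod 31. 16⁻¹ ≡ 2 (mod 31) since 16·2 = 32 ≡ 1, so λ ≡ 3.
  x = λ² - 28 - 13 = 9 - 41 ≡ 30; y = λ·(28 - 30) - 24 ≡ 1. → (30, 1)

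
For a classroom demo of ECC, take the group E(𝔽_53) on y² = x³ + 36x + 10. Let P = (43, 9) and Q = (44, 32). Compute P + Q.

(43, 9) + (44, 32). λ = (32 - 9)/(44 - 43) ≡ 23/1 mod 53. 1⁻¹ ≡ 1 (mod 53), so λ ≡ 23.
  x = λ² - 43 - 44 = 529 - 87 ≡ 18; y = λ·(43 - 18) - 9 ≡ 36. → (18, 36)

(18, 36)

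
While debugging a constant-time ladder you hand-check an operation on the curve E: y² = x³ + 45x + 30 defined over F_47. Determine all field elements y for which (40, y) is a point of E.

x³ + 45x + 30 = 65830 ≡ 30 (mod 47).
30 is a non-residue mod 47; no y exists.

none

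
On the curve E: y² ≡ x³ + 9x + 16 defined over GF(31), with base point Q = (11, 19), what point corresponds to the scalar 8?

Double-and-add on 8 = (1000)₂. Start with Q = (11, 19) for the leading 1-bit.
double: tangent at (11, 19): λ = (3·11² + 9)/(2·19) ≡ 0/7. 7⁻¹ ≡ 9 (mod 31), so λ ≡ 0·9 ≡ 0.
  x = λ² - 11 - 11 = 0 - 22 ≡ 9; y = λ·(11 - 9) - 19 ≡ 12. → (9, 12)
double: tangent at (9, 12): λ = (3·9² + 9)/(2·12) ≡ 4/24. 24⁻¹ ≡ 22 (mod 31), so λ ≡ 4·22 ≡ 26.
  x = λ² - 9 - 9 = 676 - 18 ≡ 7; y = λ·(9 - 7) - 12 ≡ 9. → (7, 9)
double: tangent at (7, 9): λ = (3·7² + 9)/(2·9) ≡ 1/18. 18⁻¹ ≡ 19 (mod 31), so λ ≡ 1·19 ≡ 19.
  x = λ² - 7 - 7 = 361 - 14 ≡ 6; y = λ·(7 - 6) - 9 ≡ 10. → (6, 10)

(6, 10)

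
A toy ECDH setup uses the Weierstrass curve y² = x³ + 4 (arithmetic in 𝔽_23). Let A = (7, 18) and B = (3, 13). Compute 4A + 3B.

(22, 7)

First 4A:
Double-and-add on 4 = (100)₂. Start with A = (7, 18) for the leading 1-bit.
double: tangent at (7, 18): λ = (3·7² + 0)/(2·18) ≡ 9/13. 13⁻¹ ≡ 16 (mod 23), so λ ≡ 9·16 ≡ 6.
  x = λ² - 7 - 7 = 36 - 14 ≡ 22; y = λ·(7 - 22) - 18 ≡ 7. → (22, 7)
double: tangent at (22, 7): λ = (3·22² + 0)/(2·7) ≡ 3/14. 14⁻¹ ≡ 5 (mod 23), so λ ≡ 3·5 ≡ 15.
  x = λ² - 22 - 22 = 225 - 44 ≡ 20; y = λ·(22 - 20) - 7 ≡ 0. → (20, 0)
4A = (20, 0).
Next 3B:
Repeated addition: build up to 3B.
2B: tangent at (3, 13): λ = (3·3² + 0)/(2·13) ≡ 4/3. 3⁻¹ ≡ 8 (mod 23) since 3·8 = 24 ≡ 1, so λ ≡ 4·8 ≡ 9.
  x = λ² - 3 - 3 = 81 - 6 ≡ 6; y = λ·(3 - 6) - 13 ≡ 6. → (6, 6)
3B: (6, 6) + (3, 13). λ = (13 - 6)/(3 - 6) ≡ 7/20 mod 23. 20⁻¹ ≡ 15 (mod 23), so λ ≡ 13.
  x = λ² - 6 - 3 = 169 - 9 ≡ 22; y = λ·(6 - 22) - 6 ≡ 16. → (22, 16)
3B = (22, 16).
Finally 4A + 3B:
(20, 0) + (22, 16). λ = (16 - 0)/(22 - 20) ≡ 16/2 mod 23. 2⁻¹ ≡ 12 (mod 23) since 2·12 = 24 ≡ 1, so λ ≡ 8.
  x = λ² - 20 - 22 = 64 - 42 ≡ 22; y = λ·(20 - 22) - 0 ≡ 7. → (22, 7)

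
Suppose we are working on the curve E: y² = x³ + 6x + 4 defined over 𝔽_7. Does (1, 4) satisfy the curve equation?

y² = 4² ≡ 2; x³ + 6x + 4 = 11 ≡ 4 (mod 7). 2 ≠ 4.

no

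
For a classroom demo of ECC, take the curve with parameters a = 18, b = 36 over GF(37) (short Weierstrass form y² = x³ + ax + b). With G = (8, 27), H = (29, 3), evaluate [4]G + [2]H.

(24, 11)

First 4G:
Repeated addition: build up to 4G.
2G: tangent at (8, 27): λ = (3·8² + 18)/(2·27) ≡ 25/17. 17⁻¹ ≡ 24 (mod 37), so λ ≡ 25·24 ≡ 8.
  x = λ² - 8 - 8 = 64 - 16 ≡ 11; y = λ·(8 - 11) - 27 ≡ 23. → (11, 23)
3G: (11, 23) + (8, 27). λ = (27 - 23)/(8 - 11) ≡ 4/34 mod 37. 34⁻¹ ≡ 12 (mod 37) since 34·12 = 408 ≡ 1, so λ ≡ 11.
  x = λ² - 11 - 8 = 121 - 19 ≡ 28; y = λ·(11 - 28) - 23 ≡ 12. → (28, 12)
4G: (28, 12) + (8, 27). λ = (27 - 12)/(8 - 28) ≡ 15/17 mod 37. 17⁻¹ ≡ 24 (mod 37) since 17·24 = 408 ≡ 1, so λ ≡ 27.
  x = λ² - 28 - 8 = 729 - 36 ≡ 27; y = λ·(28 - 27) - 12 ≡ 15. → (27, 15)
4G = (27, 15).
Next 2H:
Repeated addition: build up to 2H.
2H: tangent at (29, 3): λ = (3·29² + 18)/(2·3) ≡ 25/6. 6⁻¹ ≡ 31 (mod 37), so λ ≡ 25·31 ≡ 35.
  x = λ² - 29 - 29 = 1225 - 58 ≡ 20; y = λ·(29 - 20) - 3 ≡ 16. → (20, 16)
2H = (20, 16).
Finally 4G + 2H:
(27, 15) + (20, 16). λ = (16 - 15)/(20 - 27) ≡ 1/30 mod 37. 30⁻¹ ≡ 21 (mod 37), so λ ≡ 21.
  x = λ² - 27 - 20 = 441 - 47 ≡ 24; y = λ·(27 - 24) - 15 ≡ 11. → (24, 11)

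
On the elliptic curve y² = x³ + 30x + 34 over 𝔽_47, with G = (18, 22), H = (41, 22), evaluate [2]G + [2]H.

(5, 36)

First 2G:
Repeated addition: build up to 2G.
2G: tangent at (18, 22): λ = (3·18² + 30)/(2·22) ≡ 15/44. 44⁻¹ ≡ 31 (mod 47), so λ ≡ 15·31 ≡ 42.
  x = λ² - 18 - 18 = 1764 - 36 ≡ 36; y = λ·(18 - 36) - 22 ≡ 21. → (36, 21)
2G = (36, 21).
Next 2H:
Repeated addition: build up to 2H.
2H: tangent at (41, 22): λ = (3·41² + 30)/(2·22) ≡ 44/44. 44⁻¹ ≡ 31 (mod 47), so λ ≡ 44·31 ≡ 1.
  x = λ² - 41 - 41 = 1 - 82 ≡ 13; y = λ·(41 - 13) - 22 ≡ 6. → (13, 6)
2H = (13, 6).
Finally 2G + 2H:
(36, 21) + (13, 6). λ = (6 - 21)/(13 - 36) ≡ 32/24 mod 47. 24⁻¹ ≡ 2 (mod 47), so λ ≡ 17.
  x = λ² - 36 - 13 = 289 - 49 ≡ 5; y = λ·(36 - 5) - 21 ≡ 36. → (5, 36)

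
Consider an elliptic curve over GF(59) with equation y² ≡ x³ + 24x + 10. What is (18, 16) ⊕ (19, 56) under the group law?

(18, 16) + (19, 56). λ = (56 - 16)/(19 - 18) ≡ 40/1 mod 59. 1⁻¹ ≡ 1 (mod 59), so λ ≡ 40.
  x = λ² - 18 - 19 = 1600 - 37 ≡ 29; y = λ·(18 - 29) - 16 ≡ 16. → (29, 16)

(29, 16)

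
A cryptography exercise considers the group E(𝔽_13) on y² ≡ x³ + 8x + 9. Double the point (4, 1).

(9, 2)

tangent at (4, 1): λ = (3·4² + 8)/(2·1) ≡ 4/2. 2⁻¹ ≡ 7 (mod 13), so λ ≡ 4·7 ≡ 2.
  x = λ² - 4 - 4 = 4 - 8 ≡ 9; y = λ·(4 - 9) - 1 ≡ 2. → (9, 2)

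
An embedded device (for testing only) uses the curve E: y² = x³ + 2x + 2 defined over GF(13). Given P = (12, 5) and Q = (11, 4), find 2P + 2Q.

First 2P:
Repeated addition: build up to 2P.
2P: tangent at (12, 5): λ = (3·12² + 2)/(2·5) ≡ 5/10. 10⁻¹ ≡ 4 (mod 13) since 10·4 = 40 ≡ 1, so λ ≡ 5·4 ≡ 7.
  x = λ² - 12 - 12 = 49 - 24 ≡ 12; y = λ·(12 - 12) - 5 ≡ 8. → (12, 8)
2P = (12, 8).
Next 2Q:
Repeated addition: build up to 2Q.
2Q: tangent at (11, 4): λ = (3·11² + 2)/(2·4) ≡ 1/8. 8⁻¹ ≡ 5 (mod 13), so λ ≡ 1·5 ≡ 5.
  x = λ² - 11 - 11 = 25 - 22 ≡ 3; y = λ·(11 - 3) - 4 ≡ 10. → (3, 10)
2Q = (3, 10).
Finally 2P + 2Q:
(12, 8) + (3, 10). λ = (10 - 8)/(3 - 12) ≡ 2/4 mod 13. 4⁻¹ ≡ 10 (mod 13), so λ ≡ 7.
  x = λ² - 12 - 3 = 49 - 15 ≡ 8; y = λ·(12 - 8) - 8 ≡ 7. → (8, 7)

(8, 7)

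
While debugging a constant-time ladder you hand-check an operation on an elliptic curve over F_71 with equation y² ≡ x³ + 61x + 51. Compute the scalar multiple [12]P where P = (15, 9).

Double-and-add on 12 = (1100)₂. Start with P = (15, 9) for the leading 1-bit.
double: tangent at (15, 9): λ = (3·15² + 61)/(2·9) ≡ 26/18. 18⁻¹ ≡ 4 (mod 71) since 18·4 = 72 ≡ 1, so λ ≡ 26·4 ≡ 33.
  x = λ² - 15 - 15 = 1089 - 30 ≡ 65; y = λ·(15 - 65) - 9 ≡ 45. → (65, 45)
add P: (65, 45) + (15, 9). λ = (9 - 45)/(15 - 65) ≡ 35/21 mod 71. 21⁻¹ ≡ 44 (mod 71), so λ ≡ 49.
  x = λ² - 65 - 15 = 2401 - 80 ≡ 49; y = λ·(65 - 49) - 45 ≡ 29. → (49, 29)
double: tangent at (49, 29): λ = (3·49² + 61)/(2·29) ≡ 22/58. 58⁻¹ ≡ 60 (mod 71) since 58·60 = 3480 ≡ 1, so λ ≡ 22·60 ≡ 42.
  x = λ² - 49 - 49 = 1764 - 98 ≡ 33; y = λ·(49 - 33) - 29 ≡ 4. → (33, 4)
double: tangent at (33, 4): λ = (3·33² + 61)/(2·4) ≡ 62/8. 8⁻¹ ≡ 9 (mod 71), so λ ≡ 62·9 ≡ 61.
  x = λ² - 33 - 33 = 3721 - 66 ≡ 34; y = λ·(33 - 34) - 4 ≡ 6. → (34, 6)

(34, 6)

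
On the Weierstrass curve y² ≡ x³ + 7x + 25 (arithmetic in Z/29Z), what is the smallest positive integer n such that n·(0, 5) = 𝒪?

7

2P: tangent at (0, 5): λ = (3·0² + 7)/(2·5) ≡ 7/10. 10⁻¹ ≡ 3 (mod 29), so λ ≡ 7·3 ≡ 21.
  x = λ² - 0 - 0 = 441 - 0 ≡ 6; y = λ·(0 - 6) - 5 ≡ 14. → (6, 14)
3P: (6, 14) + (0, 5). λ = (5 - 14)/(0 - 6) ≡ 20/23 mod 29. 23⁻¹ ≡ 24 (mod 29), so λ ≡ 16.
  x = λ² - 6 - 0 = 256 - 6 ≡ 18; y = λ·(6 - 18) - 14 ≡ 26. → (18, 26)
4P: (18, 26) + (0, 5). λ = (5 - 26)/(0 - 18) ≡ 8/11 mod 29. 11⁻¹ ≡ 8 (mod 29), so λ ≡ 6.
  x = λ² - 18 - 0 = 36 - 18 ≡ 18; y = λ·(18 - 18) - 26 ≡ 3. → (18, 3)
5P: (18, 3) + (0, 5). λ = (5 - 3)/(0 - 18) ≡ 2/11 mod 29. 11⁻¹ ≡ 8 (mod 29), so λ ≡ 16.
  x = λ² - 18 - 0 = 256 - 18 ≡ 6; y = λ·(18 - 6) - 3 ≡ 15. → (6, 15)
6P: (6, 15) + (0, 5). λ = (5 - 15)/(0 - 6) ≡ 19/23 mod 29. 23⁻¹ ≡ 24 (mod 29), so λ ≡ 21.
  x = λ² - 6 - 0 = 441 - 6 ≡ 0; y = λ·(6 - 0) - 15 ≡ 24. → (0, 24)
7P: (0, 24) + (0, 5): same x and y₁ ≡ -y₂, so the sum is 𝒪.
7P = 𝒪, so the order is 7.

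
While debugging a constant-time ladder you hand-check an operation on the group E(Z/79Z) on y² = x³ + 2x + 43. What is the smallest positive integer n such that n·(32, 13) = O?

2P: tangent at (32, 13): λ = (3·32² + 2)/(2·13) ≡ 72/26. 26⁻¹ ≡ 76 (mod 79), so λ ≡ 72·76 ≡ 21.
  x = λ² - 32 - 32 = 441 - 64 ≡ 61; y = λ·(32 - 61) - 13 ≡ 10. → (61, 10)
3P: (61, 10) + (32, 13). λ = (13 - 10)/(32 - 61) ≡ 3/50 mod 79. 50⁻¹ ≡ 49 (mod 79), so λ ≡ 68.
  x = λ² - 61 - 32 = 4624 - 93 ≡ 28; y = λ·(61 - 28) - 10 ≡ 22. → (28, 22)
4P: (28, 22) + (32, 13). λ = (13 - 22)/(32 - 28) ≡ 70/4 mod 79. 4⁻¹ ≡ 20 (mod 79) since 4·20 = 80 ≡ 1, so λ ≡ 57.
  x = λ² - 28 - 32 = 3249 - 60 ≡ 29; y = λ·(28 - 29) - 22 ≡ 0. → (29, 0)
5P: (29, 0) + (32, 13). λ = (13 - 0)/(32 - 29) ≡ 13/3 mod 79. 3⁻¹ ≡ 53 (mod 79) since 3·53 = 159 ≡ 1, so λ ≡ 57.
  x = λ² - 29 - 32 = 3249 - 61 ≡ 28; y = λ·(29 - 28) - 0 ≡ 57. → (28, 57)
6P: (28, 57) + (32, 13). λ = (13 - 57)/(32 - 28) ≡ 35/4 mod 79. 4⁻¹ ≡ 20 (mod 79), so λ ≡ 68.
  x = λ² - 28 - 32 = 4624 - 60 ≡ 61; y = λ·(28 - 61) - 57 ≡ 69. → (61, 69)
7P: (61, 69) + (32, 13). λ = (13 - 69)/(32 - 61) ≡ 23/50 mod 79. 50⁻¹ ≡ 49 (mod 79) since 50·49 = 2450 ≡ 1, so λ ≡ 21.
  x = λ² - 61 - 32 = 441 - 93 ≡ 32; y = λ·(61 - 32) - 69 ≡ 66. → (32, 66)
8P: (32, 66) + (32, 13): same x and y₁ ≡ -y₂, so the sum is O.
8P = O, so the order is 8.

8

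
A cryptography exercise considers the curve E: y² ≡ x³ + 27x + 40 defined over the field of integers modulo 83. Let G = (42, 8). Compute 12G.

(1, 63)

Repeated addition: build up to 12G.
2G: tangent at (42, 8): λ = (3·42² + 27)/(2·8) ≡ 7/16. 16⁻¹ ≡ 26 (mod 83) since 16·26 = 416 ≡ 1, so λ ≡ 7·26 ≡ 16.
  x = λ² - 42 - 42 = 256 - 84 ≡ 6; y = λ·(42 - 6) - 8 ≡ 70. → (6, 70)
3G: (6, 70) + (42, 8). λ = (8 - 70)/(42 - 6) ≡ 21/36 mod 83. 36⁻¹ ≡ 30 (mod 83), so λ ≡ 49.
  x = λ² - 6 - 42 = 2401 - 48 ≡ 29; y = λ·(6 - 29) - 70 ≡ 48. → (29, 48)
4G: (29, 48) + (42, 8). λ = (8 - 48)/(42 - 29) ≡ 43/13 mod 83. 13⁻¹ ≡ 32 (mod 83) since 13·32 = 416 ≡ 1, so λ ≡ 48.
  x = λ² - 29 - 42 = 2304 - 71 ≡ 75; y = λ·(29 - 75) - 48 ≡ 68. → (75, 68)
5G: (75, 68) + (42, 8). λ = (8 - 68)/(42 - 75) ≡ 23/50 mod 83. 50⁻¹ ≡ 5 (mod 83), so λ ≡ 32.
  x = λ² - 75 - 42 = 1024 - 117 ≡ 77; y = λ·(75 - 77) - 68 ≡ 34. → (77, 34)
6G: (77, 34) + (42, 8). λ = (8 - 34)/(42 - 77) ≡ 57/48 mod 83. 48⁻¹ ≡ 64 (mod 83) since 48·64 = 3072 ≡ 1, so λ ≡ 79.
  x = λ² - 77 - 42 = 6241 - 119 ≡ 63; y = λ·(77 - 63) - 34 ≡ 76. → (63, 76)
7G: (63, 76) + (42, 8). λ = (8 - 76)/(42 - 63) ≡ 15/62 mod 83. 62⁻¹ ≡ 79 (mod 83), so λ ≡ 23.
  x = λ² - 63 - 42 = 529 - 105 ≡ 9; y = λ·(63 - 9) - 76 ≡ 4. → (9, 4)
8G: (9, 4) + (42, 8). λ = (8 - 4)/(42 - 9) ≡ 4/33 mod 83. 33⁻¹ ≡ 78 (mod 83), so λ ≡ 63.
  x = λ² - 9 - 42 = 3969 - 51 ≡ 17; y = λ·(9 - 17) - 4 ≡ 73. → (17, 73)
9G: (17, 73) + (42, 8). λ = (8 - 73)/(42 - 17) ≡ 18/25 mod 83. 25⁻¹ ≡ 10 (mod 83) since 25·10 = 250 ≡ 1, so λ ≡ 14.
  x = λ² - 17 - 42 = 196 - 59 ≡ 54; y = λ·(17 - 54) - 73 ≡ 73. → (54, 73)
10G: (54, 73) + (42, 8). λ = (8 - 73)/(42 - 54) ≡ 18/71 mod 83. 71⁻¹ ≡ 76 (mod 83), so λ ≡ 40.
  x = λ² - 54 - 42 = 1600 - 96 ≡ 10; y = λ·(54 - 10) - 73 ≡ 27. → (10, 27)
11G: (10, 27) + (42, 8). λ = (8 - 27)/(42 - 10) ≡ 64/32 mod 83. 32⁻¹ ≡ 13 (mod 83), so λ ≡ 2.
  x = λ² - 10 - 42 = 4 - 52 ≡ 35; y = λ·(10 - 35) - 27 ≡ 6. → (35, 6)
12G: (35, 6) + (42, 8). λ = (8 - 6)/(42 - 35) ≡ 2/7 mod 83. 7⁻¹ ≡ 12 (mod 83), so λ ≡ 24.
  x = λ² - 35 - 42 = 576 - 77 ≡ 1; y = λ·(35 - 1) - 6 ≡ 63. → (1, 63)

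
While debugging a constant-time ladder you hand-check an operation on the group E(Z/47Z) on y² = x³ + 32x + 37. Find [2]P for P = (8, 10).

(38, 30)

tangent at (8, 10): λ = (3·8² + 32)/(2·10) ≡ 36/20. 20⁻¹ ≡ 40 (mod 47), so λ ≡ 36·40 ≡ 30.
  x = λ² - 8 - 8 = 900 - 16 ≡ 38; y = λ·(8 - 38) - 10 ≡ 30. → (38, 30)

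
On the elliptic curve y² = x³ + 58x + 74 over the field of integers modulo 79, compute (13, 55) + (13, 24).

O

The two points share x = 13 and their y-coordinates satisfy 55 + 24 ≡ 0 (mod 79), so they are inverses. Their sum is 𝒪.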